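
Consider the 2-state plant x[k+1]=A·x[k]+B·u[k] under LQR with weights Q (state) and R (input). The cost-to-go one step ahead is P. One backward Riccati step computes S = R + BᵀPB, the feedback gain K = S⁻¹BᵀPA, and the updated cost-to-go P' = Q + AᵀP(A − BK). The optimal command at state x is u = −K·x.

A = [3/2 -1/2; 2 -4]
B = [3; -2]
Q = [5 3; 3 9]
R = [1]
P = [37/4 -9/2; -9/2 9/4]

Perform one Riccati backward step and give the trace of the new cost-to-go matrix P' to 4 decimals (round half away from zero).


15.1121

BᵀP = [36.7500 -18.0000]
S = R + BᵀPB = [1] + [146.2500] = [147.2500]
BᵀPA = [19.1250 53.6250]
K = S⁻¹·BᵀPA = [0.1299 0.3642]
A−BK = [1.1104 -1.5925; 2.2598 -3.2716]
AᵀP(A−BK) = [0.3285 -0.4024; -0.4024 0.7835]
P' = Q + AᵀP(A−BK) = [5.3285 2.5976; 2.5976 9.7835]
tr(P') = 15.1121


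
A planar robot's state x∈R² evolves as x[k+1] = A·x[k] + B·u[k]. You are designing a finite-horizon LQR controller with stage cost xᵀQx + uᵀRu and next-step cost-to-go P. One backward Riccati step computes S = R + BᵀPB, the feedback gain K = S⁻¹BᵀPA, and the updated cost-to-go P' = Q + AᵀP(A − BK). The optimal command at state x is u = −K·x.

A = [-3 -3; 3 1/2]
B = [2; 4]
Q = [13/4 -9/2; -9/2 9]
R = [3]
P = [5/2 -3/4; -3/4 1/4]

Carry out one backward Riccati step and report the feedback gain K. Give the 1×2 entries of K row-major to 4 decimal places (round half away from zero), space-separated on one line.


-1.5000 -1.2500

BᵀP = [2.0000 -0.5000]
S = R + BᵀPB = [3] + [2.0000] = [5.0000]
BᵀPA = [-7.5000 -6.2500]
K = S⁻¹·BᵀPA = [-1.5000 -1.2500]
A−BK = [0.0000 -0.5000; 9.0000 5.5000]
AᵀP(A−BK) = [27.0000 21.3750; 21.3750 17.0000]
P' = Q + AᵀP(A−BK) = [30.2500 16.8750; 16.8750 26.0000]
tr(P') = 56.2500


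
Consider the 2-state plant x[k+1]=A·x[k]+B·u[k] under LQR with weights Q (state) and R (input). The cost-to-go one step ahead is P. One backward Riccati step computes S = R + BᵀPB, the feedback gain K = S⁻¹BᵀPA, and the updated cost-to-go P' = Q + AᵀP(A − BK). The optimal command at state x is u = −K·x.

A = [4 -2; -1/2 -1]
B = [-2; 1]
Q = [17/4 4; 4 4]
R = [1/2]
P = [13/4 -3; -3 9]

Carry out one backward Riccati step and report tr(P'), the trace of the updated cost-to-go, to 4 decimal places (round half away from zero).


BᵀP = [-9.5000 15.0000]
S = R + BᵀPB = [1/2] + [34.0000] = [34.5000]
BᵀPA = [-45.5000 4.0000]
K = S⁻¹·BᵀPA = [-1.3188 0.1159]
A−BK = [1.3623 -1.7681; 0.8188 -1.1159]
AᵀP(A−BK) = [6.2428 -7.2246; -7.2246 9.5362]
P' = Q + AᵀP(A−BK) = [10.4928 -3.2246; -3.2246 13.5362]
tr(P') = 24.0290

24.0290


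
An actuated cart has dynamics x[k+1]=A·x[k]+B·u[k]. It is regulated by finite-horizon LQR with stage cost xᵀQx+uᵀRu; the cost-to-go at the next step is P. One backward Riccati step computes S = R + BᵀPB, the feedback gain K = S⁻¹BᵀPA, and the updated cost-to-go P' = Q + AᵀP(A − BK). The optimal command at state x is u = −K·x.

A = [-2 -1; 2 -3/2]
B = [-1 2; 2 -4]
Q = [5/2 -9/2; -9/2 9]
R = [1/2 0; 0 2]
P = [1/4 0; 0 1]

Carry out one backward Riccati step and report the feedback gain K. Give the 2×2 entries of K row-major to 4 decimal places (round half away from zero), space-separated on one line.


BᵀP = [-0.2500 2.0000; 0.5000 -4.0000]
S = R + BᵀPB = [1/2 0; 0 2] + [4.2500 -8.5000; -8.5000 17.0000] = [4.7500 -8.5000; -8.5000 19.0000]
BᵀPA = [4.5000 -2.7500; -9.0000 5.5000]
K = S⁻¹·BᵀPA = [0.5000 -0.3056; -0.2500 0.1528]
A−BK = [-1.0000 -1.6111; 0.0000 -0.2778]
AᵀP(A−BK) = [0.5000 0.2500; 0.2500 0.8194]
P' = Q + AᵀP(A−BK) = [3.0000 -4.2500; -4.2500 9.8194]
tr(P') = 12.8194

0.5000 -0.3056 -0.2500 0.1528


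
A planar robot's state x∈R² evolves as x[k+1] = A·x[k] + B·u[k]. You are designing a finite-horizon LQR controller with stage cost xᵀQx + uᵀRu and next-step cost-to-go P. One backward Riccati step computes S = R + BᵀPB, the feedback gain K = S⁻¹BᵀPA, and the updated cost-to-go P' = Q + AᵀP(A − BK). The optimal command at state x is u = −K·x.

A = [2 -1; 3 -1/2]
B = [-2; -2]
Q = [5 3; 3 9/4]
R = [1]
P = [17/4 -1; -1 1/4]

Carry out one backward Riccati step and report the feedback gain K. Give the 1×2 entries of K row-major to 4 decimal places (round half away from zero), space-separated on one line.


-0.7727 0.5227

BᵀP = [-6.5000 1.5000]
S = R + BᵀPB = [1] + [10.0000] = [11.0000]
BᵀPA = [-8.5000 5.7500]
K = S⁻¹·BᵀPA = [-0.7727 0.5227]
A−BK = [0.4545 0.0455; 1.4545 0.5455]
AᵀP(A−BK) = [0.6818 -0.4318; -0.4318 0.3068]
P' = Q + AᵀP(A−BK) = [5.6818 2.5682; 2.5682 2.5568]
tr(P') = 8.2386


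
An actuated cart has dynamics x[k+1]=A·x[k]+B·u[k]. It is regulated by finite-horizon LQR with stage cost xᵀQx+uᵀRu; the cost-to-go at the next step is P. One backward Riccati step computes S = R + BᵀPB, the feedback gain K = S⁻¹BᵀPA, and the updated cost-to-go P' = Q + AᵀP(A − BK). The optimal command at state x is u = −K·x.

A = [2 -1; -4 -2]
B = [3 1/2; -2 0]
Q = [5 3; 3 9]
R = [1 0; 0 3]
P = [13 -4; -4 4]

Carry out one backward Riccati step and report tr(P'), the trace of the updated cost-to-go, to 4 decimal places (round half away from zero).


38.9176

BᵀP = [47.0000 -20.0000; 6.5000 -2.0000]
S = R + BᵀPB = [1 0; 0 3] + [181.0000 23.5000; 23.5000 3.2500] = [182.0000 23.5000; 23.5000 6.2500]
BᵀPA = [174.0000 -7.0000; 21.0000 -2.5000]
K = S⁻¹·BᵀPA = [1.0150 0.0256; -0.4562 -0.4964]
A−BK = [-0.8167 -0.8287; -1.9701 -1.9487]
AᵀP(A−BK) = [12.9791 11.9641; 11.9641 11.9385]
P' = Q + AᵀP(A−BK) = [17.9791 14.9641; 14.9641 20.9385]
tr(P') = 38.9176


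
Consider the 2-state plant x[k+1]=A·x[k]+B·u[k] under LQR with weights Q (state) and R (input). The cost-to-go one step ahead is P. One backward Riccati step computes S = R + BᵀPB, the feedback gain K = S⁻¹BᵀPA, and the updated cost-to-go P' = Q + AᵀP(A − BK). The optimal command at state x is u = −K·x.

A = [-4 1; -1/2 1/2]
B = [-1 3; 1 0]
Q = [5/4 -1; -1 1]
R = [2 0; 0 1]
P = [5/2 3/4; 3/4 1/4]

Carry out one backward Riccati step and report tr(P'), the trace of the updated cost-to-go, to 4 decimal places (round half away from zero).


4.1905

BᵀP = [-1.7500 -0.5000; 7.5000 2.2500]
S = R + BᵀPB = [2 0; 0 1] + [1.2500 -5.2500; -5.2500 22.5000] = [3.2500 -5.2500; -5.2500 23.5000]
BᵀPA = [7.2500 -2.0000; -31.1250 8.6250]
K = S⁻¹·BᵀPA = [0.1428 -0.0352; -1.2926 0.3592]
A−BK = [0.0205 -0.1127; -0.6428 0.5352]
AᵀP(A−BK) = [1.7961 -0.5035; -0.5035 0.1444]
P' = Q + AᵀP(A−BK) = [3.0461 -1.5035; -1.5035 1.1444]
tr(P') = 4.1905


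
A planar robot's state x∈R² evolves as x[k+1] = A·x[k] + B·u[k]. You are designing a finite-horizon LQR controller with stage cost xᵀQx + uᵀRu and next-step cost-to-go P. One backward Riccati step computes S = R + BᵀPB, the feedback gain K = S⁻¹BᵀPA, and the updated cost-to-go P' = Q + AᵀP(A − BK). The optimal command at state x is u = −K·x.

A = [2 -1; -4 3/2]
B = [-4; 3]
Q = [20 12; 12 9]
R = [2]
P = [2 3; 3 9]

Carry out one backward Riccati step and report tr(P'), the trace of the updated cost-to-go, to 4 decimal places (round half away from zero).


BᵀP = [1.0000 15.0000]
S = R + BᵀPB = [2] + [41.0000] = [43.0000]
BᵀPA = [-58.0000 21.5000]
K = S⁻¹·BᵀPA = [-1.3488 0.5000]
A−BK = [-3.3953 1.0000; 0.0465 0.0000]
AᵀP(A−BK) = [25.7674 -8.0000; -8.0000 2.5000]
P' = Q + AᵀP(A−BK) = [45.7674 4.0000; 4.0000 11.5000]
tr(P') = 57.2674

57.2674


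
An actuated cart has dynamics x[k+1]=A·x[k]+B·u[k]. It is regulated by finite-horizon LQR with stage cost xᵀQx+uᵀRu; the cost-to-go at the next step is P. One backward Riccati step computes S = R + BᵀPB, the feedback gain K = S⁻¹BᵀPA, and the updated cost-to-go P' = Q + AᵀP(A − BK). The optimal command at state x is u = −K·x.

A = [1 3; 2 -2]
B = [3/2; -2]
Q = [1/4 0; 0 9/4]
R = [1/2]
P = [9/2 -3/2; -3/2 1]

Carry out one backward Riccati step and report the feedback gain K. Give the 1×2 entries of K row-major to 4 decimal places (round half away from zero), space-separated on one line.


0.0529 1.5979

BᵀP = [9.7500 -4.2500]
S = R + BᵀPB = [1/2] + [23.1250] = [23.6250]
BᵀPA = [1.2500 37.7500]
K = S⁻¹·BᵀPA = [0.0529 1.5979]
A−BK = [0.9206 0.6032; 2.1058 1.1958]
AᵀP(A−BK) = [2.4339 1.5026; 1.5026 2.1799]
P' = Q + AᵀP(A−BK) = [2.6839 1.5026; 1.5026 4.4299]
tr(P') = 7.1138


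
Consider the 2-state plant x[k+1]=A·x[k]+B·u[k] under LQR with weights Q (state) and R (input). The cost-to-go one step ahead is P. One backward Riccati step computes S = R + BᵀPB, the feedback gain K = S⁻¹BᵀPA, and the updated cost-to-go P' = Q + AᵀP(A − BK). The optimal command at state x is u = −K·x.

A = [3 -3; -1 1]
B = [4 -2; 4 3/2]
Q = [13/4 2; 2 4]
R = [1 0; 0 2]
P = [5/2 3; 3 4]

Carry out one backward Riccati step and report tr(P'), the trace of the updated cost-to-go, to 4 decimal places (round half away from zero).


BᵀP = [22.0000 28.0000; -0.5000 0.0000]
S = R + BᵀPB = [1 0; 0 2] + [200.0000 -2.0000; -2.0000 1.0000] = [201.0000 -2.0000; -2.0000 3.0000]
BᵀPA = [38.0000 -38.0000; -1.5000 1.5000]
K = S⁻¹·BᵀPA = [0.1853 -0.1853; -0.3765 0.3765]
A−BK = [1.5058 -1.5058; -1.1765 1.1765]
AᵀP(A−BK) = [0.8936 -0.8936; -0.8936 0.8936]
P' = Q + AᵀP(A−BK) = [4.1436 1.1064; 1.1064 4.8936]
tr(P') = 9.0371

9.0371


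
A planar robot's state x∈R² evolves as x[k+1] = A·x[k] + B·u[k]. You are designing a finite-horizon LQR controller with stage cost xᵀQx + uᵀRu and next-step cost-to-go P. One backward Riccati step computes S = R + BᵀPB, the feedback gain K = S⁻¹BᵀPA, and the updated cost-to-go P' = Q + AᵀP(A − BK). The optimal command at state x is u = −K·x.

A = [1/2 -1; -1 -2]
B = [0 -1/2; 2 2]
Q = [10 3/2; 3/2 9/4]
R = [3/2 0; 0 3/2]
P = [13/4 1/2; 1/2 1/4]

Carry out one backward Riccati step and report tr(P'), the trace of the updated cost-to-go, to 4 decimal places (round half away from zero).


17.1949

BᵀP = [1.0000 0.5000; -0.6250 0.2500]
S = R + BᵀPB = [3/2 0; 0 3/2] + [1.0000 0.5000; 0.5000 0.8125] = [2.5000 0.5000; 0.5000 2.3125]
BᵀPA = [0.0000 -2.0000; -0.5625 0.1250]
K = S⁻¹·BᵀPA = [0.0508 -0.8475; -0.2542 0.2373]
A−BK = [0.3729 -0.8814; -0.5932 -0.7797]
AᵀP(A−BK) = [0.4195 -0.9915; -0.9915 4.5254]
P' = Q + AᵀP(A−BK) = [10.4195 0.5085; 0.5085 6.7754]
tr(P') = 17.1949


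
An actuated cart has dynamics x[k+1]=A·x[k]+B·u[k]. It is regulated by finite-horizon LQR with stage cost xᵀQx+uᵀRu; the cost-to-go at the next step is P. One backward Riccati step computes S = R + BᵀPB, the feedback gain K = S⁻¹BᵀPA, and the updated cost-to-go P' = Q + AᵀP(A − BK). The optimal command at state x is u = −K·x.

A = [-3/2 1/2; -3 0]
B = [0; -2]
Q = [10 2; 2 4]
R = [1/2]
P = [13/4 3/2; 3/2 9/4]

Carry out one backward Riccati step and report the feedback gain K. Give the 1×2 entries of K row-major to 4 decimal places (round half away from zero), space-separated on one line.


1.8947 -0.1579

BᵀP = [-3.0000 -4.5000]
S = R + BᵀPB = [1/2] + [9.0000] = [9.5000]
BᵀPA = [18.0000 -1.5000]
K = S⁻¹·BᵀPA = [1.8947 -0.1579]
A−BK = [-1.5000 0.5000; 0.7895 -0.3158]
AᵀP(A−BK) = [6.9572 -1.8454; -1.8454 0.5757]
P' = Q + AᵀP(A−BK) = [16.9572 0.1546; 0.1546 4.5757]
tr(P') = 21.5329


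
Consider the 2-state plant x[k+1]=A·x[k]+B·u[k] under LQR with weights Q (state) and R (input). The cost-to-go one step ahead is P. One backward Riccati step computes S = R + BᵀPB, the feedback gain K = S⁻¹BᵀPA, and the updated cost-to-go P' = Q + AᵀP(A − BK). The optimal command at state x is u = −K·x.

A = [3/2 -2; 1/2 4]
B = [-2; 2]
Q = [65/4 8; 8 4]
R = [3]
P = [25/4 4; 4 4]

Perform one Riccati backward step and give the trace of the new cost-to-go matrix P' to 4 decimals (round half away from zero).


BᵀP = [-4.5000 0.0000]
S = R + BᵀPB = [3] + [9.0000] = [12.0000]
BᵀPA = [-6.7500 9.0000]
K = S⁻¹·BᵀPA = [-0.5625 0.7500]
A−BK = [0.3750 -0.5000; 1.6250 2.5000]
AᵀP(A−BK) = [17.2656 14.3125; 14.3125 18.2500]
P' = Q + AᵀP(A−BK) = [33.5156 22.3125; 22.3125 22.2500]
tr(P') = 55.7656

55.7656


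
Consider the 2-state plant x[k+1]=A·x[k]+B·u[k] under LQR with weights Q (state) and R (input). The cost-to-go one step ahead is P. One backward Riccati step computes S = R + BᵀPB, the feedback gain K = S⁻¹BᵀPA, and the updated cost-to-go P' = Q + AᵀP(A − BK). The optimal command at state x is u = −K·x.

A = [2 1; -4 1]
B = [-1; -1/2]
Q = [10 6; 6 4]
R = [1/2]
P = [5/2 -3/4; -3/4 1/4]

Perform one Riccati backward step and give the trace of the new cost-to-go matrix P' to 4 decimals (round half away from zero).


BᵀP = [-2.1250 0.6250]
S = R + BᵀPB = [1/2] + [1.8125] = [2.3125]
BᵀPA = [-6.7500 -1.5000]
K = S⁻¹·BᵀPA = [-2.9189 -0.6486]
A−BK = [-0.9189 0.3514; -5.4595 0.6757]
AᵀP(A−BK) = [6.2973 1.1216; 1.1216 0.2770]
P' = Q + AᵀP(A−BK) = [16.2973 7.1216; 7.1216 4.2770]
tr(P') = 20.5743

20.5743


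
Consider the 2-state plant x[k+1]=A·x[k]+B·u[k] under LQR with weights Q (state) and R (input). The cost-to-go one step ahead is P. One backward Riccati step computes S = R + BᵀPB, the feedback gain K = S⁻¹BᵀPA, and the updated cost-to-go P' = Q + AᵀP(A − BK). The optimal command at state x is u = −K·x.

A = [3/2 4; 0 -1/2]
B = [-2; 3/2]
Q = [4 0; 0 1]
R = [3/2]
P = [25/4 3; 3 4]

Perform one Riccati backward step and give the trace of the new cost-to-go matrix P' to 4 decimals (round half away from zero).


41.3196

BᵀP = [-8.0000 0.0000]
S = R + BᵀPB = [3/2] + [16.0000] = [17.5000]
BᵀPA = [-12.0000 -32.0000]
K = S⁻¹·BᵀPA = [-0.6857 -1.8286]
A−BK = [0.1286 0.3429; 1.0286 2.2429]
AᵀP(A−BK) = [5.8339 13.3071; 13.3071 30.4857]
P' = Q + AᵀP(A−BK) = [9.8339 13.3071; 13.3071 31.4857]
tr(P') = 41.3196


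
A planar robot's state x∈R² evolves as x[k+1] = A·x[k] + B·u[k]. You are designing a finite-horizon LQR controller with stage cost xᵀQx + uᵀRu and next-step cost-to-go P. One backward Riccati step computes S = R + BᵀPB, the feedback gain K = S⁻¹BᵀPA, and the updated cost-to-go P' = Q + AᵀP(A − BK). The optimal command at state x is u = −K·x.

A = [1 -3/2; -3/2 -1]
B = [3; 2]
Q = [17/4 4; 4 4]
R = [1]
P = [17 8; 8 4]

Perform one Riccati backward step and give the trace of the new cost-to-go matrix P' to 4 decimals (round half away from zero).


9.1419

BᵀP = [67.0000 32.0000]
S = R + BᵀPB = [1] + [265.0000] = [266.0000]
BᵀPA = [19.0000 -132.5000]
K = S⁻¹·BᵀPA = [0.0714 -0.4981]
A−BK = [0.7857 -0.0056; -1.6429 -0.0038]
AᵀP(A−BK) = [0.6429 -0.0357; -0.0357 0.2491]
P' = Q + AᵀP(A−BK) = [4.8929 3.9643; 3.9643 4.2491]
tr(P') = 9.1419


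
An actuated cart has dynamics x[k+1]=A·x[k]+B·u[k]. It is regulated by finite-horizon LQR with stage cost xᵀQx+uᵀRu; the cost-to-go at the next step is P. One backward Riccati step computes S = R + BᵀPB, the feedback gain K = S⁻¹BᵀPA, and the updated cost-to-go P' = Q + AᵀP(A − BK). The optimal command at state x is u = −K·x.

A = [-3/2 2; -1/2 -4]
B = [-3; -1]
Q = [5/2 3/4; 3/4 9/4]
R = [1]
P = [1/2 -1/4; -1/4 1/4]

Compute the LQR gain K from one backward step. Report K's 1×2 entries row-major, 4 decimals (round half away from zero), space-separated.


BᵀP = [-1.2500 0.5000]
S = R + BᵀPB = [1] + [3.2500] = [4.2500]
BᵀPA = [1.6250 -4.5000]
K = S⁻¹·BᵀPA = [0.3824 -1.0588]
A−BK = [-0.3529 -1.1765; -0.1176 -5.0588]
AᵀP(A−BK) = [0.1912 -0.5294; -0.5294 5.2353]
P' = Q + AᵀP(A−BK) = [2.6912 0.2206; 0.2206 7.4853]
tr(P') = 10.1765

0.3824 -1.0588


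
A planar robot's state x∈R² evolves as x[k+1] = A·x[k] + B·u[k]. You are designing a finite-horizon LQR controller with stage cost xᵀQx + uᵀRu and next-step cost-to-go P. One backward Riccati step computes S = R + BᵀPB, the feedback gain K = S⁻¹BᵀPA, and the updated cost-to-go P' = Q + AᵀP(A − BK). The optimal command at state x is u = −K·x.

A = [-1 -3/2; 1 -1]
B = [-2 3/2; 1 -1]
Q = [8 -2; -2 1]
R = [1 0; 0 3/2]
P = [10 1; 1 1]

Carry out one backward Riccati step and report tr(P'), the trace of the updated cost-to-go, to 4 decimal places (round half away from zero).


12.9545

BᵀP = [-19.0000 -1.0000; 14.0000 0.5000]
S = R + BᵀPB = [1 0; 0 3/2] + [37.0000 -27.5000; -27.5000 20.5000] = [38.0000 -27.5000; -27.5000 22.0000]
BᵀPA = [18.0000 29.5000; -13.5000 -21.5000]
K = S⁻¹·BᵀPA = [0.3103 0.7241; -0.2257 -0.0721]
A−BK = [-0.0408 0.0564; 0.4639 -1.7962]
AᵀP(A−BK) = [0.3668 -0.5078; -0.5078 3.5878]
P' = Q + AᵀP(A−BK) = [8.3668 -2.5078; -2.5078 4.5878]
tr(P') = 12.9545


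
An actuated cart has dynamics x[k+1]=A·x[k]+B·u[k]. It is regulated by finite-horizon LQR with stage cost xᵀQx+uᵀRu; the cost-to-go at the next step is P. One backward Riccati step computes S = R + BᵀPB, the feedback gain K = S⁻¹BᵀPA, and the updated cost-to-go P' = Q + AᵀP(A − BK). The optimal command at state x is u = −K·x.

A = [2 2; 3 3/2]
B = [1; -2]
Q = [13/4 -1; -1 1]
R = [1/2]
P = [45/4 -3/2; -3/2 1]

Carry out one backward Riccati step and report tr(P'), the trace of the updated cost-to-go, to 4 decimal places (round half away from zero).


BᵀP = [14.2500 -3.5000]
S = R + BᵀPB = [1/2] + [21.2500] = [21.7500]
BᵀPA = [18.0000 23.2500]
K = S⁻¹·BᵀPA = [0.8276 1.0690]
A−BK = [1.1724 0.9310; 4.6552 3.6379]
AᵀP(A−BK) = [21.1034 16.7586; 16.7586 13.3966]
P' = Q + AᵀP(A−BK) = [24.3534 15.7586; 15.7586 14.3966]
tr(P') = 38.7500

38.7500


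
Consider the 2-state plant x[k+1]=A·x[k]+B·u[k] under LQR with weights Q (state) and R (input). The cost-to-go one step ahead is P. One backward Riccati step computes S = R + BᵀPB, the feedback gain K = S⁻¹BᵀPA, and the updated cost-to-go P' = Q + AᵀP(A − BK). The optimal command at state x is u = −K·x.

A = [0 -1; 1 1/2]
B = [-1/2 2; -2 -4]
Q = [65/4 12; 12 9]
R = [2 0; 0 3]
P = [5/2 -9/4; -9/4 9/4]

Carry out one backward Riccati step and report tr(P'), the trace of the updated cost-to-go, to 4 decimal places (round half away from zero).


BᵀP = [3.2500 -3.3750; 14.0000 -13.5000]
S = R + BᵀPB = [2 0; 0 3] + [5.1250 20.0000; 20.0000 82.0000] = [7.1250 20.0000; 20.0000 85.0000]
BᵀPA = [-3.3750 -4.9375; -13.5000 -20.7500]
K = S⁻¹·BᵀPA = [-0.0821 -0.0228; -0.1395 -0.2388]
A−BK = [0.2380 -0.5339; 0.2778 -0.5006]
AᵀP(A−BK) = [0.0896 0.0749; 0.0749 0.2458]
P' = Q + AᵀP(A−BK) = [16.3396 12.0749; 12.0749 9.2458]
tr(P') = 25.5854

25.5854


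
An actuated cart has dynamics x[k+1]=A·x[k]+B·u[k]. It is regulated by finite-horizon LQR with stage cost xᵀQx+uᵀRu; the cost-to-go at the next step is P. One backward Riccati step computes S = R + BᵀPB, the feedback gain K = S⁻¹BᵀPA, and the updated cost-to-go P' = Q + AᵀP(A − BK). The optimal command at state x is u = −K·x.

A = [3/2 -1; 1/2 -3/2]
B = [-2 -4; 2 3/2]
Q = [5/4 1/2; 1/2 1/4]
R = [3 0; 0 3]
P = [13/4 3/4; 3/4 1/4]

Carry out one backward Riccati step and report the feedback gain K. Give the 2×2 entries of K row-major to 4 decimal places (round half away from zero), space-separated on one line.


BᵀP = [-5.0000 -1.0000; -11.8750 -2.6250]
S = R + BᵀPB = [3 0; 0 3] + [8.0000 18.5000; 18.5000 43.5625] = [11.0000 18.5000; 18.5000 46.5625]
BᵀPA = [-8.0000 6.5000; -19.1250 15.8125]
K = S⁻¹·BᵀPA = [-0.1100 0.0596; -0.3670 0.3159]
A−BK = [-0.1881 0.3829; 1.2705 -2.0930]
AᵀP(A−BK) = [0.6005 -0.6063; -0.6063 0.6797]
P' = Q + AᵀP(A−BK) = [1.8505 -0.1063; -0.1063 0.9297]
tr(P') = 2.7802

-0.1100 0.0596 -0.3670 0.3159


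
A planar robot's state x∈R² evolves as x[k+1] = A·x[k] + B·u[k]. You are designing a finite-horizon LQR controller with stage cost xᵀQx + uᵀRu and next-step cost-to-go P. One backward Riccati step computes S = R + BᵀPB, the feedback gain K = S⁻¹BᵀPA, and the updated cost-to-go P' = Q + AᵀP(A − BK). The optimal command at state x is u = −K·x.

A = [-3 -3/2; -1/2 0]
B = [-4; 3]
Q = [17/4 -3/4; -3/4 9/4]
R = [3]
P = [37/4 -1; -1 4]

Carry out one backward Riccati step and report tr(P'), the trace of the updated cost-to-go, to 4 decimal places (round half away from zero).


32.0507

BᵀP = [-40.0000 16.0000]
S = R + BᵀPB = [3] + [208.0000] = [211.0000]
BᵀPA = [112.0000 60.0000]
K = S⁻¹·BᵀPA = [0.5308 0.2844]
A−BK = [-0.8768 -0.3626; -2.0924 -0.8531]
AᵀP(A−BK) = [21.7998 9.0267; 9.0267 3.7509]
P' = Q + AᵀP(A−BK) = [26.0498 8.2767; 8.2767 6.0009]
tr(P') = 32.0507


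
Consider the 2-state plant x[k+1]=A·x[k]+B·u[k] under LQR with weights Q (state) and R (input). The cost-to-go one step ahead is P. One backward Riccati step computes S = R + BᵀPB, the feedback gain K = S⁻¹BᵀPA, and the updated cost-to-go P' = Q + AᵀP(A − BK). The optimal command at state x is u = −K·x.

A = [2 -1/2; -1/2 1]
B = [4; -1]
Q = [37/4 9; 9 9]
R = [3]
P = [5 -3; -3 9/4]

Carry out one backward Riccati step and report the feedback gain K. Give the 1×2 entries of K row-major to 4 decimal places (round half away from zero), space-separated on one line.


BᵀP = [23.0000 -14.2500]
S = R + BᵀPB = [3] + [106.2500] = [109.2500]
BᵀPA = [53.1250 -25.7500]
K = S⁻¹·BᵀPA = [0.4863 -0.2357]
A−BK = [0.0549 0.4428; -0.0137 0.7643]
AᵀP(A−BK) = [0.7294 -0.3535; -0.3535 0.4308]
P' = Q + AᵀP(A−BK) = [9.9794 8.6465; 8.6465 9.4308]
tr(P') = 19.4102

0.4863 -0.2357


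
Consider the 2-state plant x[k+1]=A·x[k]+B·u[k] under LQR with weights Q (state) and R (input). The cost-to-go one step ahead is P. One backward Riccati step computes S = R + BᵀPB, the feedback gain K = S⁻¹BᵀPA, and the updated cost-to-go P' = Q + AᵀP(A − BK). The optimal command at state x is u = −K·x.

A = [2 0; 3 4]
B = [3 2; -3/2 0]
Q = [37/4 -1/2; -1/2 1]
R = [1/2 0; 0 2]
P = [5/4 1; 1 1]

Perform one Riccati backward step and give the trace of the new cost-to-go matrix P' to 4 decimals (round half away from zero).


BᵀP = [2.2500 1.5000; 2.5000 2.0000]
S = R + BᵀPB = [1/2 0; 0 2] + [4.5000 4.5000; 4.5000 5.0000] = [5.0000 4.5000; 4.5000 7.0000]
BᵀPA = [9.0000 6.0000; 11.0000 8.0000]
K = S⁻¹·BᵀPA = [0.9153 0.4068; 0.9831 0.8814]
A−BK = [-2.7119 -2.9831; 4.3729 4.6102]
AᵀP(A−BK) = [6.9492 6.6441; 6.6441 6.5085]
P' = Q + AᵀP(A−BK) = [16.1992 6.1441; 6.1441 7.5085]
tr(P') = 23.7076

23.7076


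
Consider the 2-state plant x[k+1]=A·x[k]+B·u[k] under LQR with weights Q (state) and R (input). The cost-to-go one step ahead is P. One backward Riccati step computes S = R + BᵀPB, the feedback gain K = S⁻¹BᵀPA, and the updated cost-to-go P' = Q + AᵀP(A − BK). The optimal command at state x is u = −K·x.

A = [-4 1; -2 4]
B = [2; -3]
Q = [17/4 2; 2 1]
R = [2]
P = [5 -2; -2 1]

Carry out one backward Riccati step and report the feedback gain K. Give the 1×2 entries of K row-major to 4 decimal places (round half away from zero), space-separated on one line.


-0.9091 -0.2182

BᵀP = [16.0000 -7.0000]
S = R + BᵀPB = [2] + [53.0000] = [55.0000]
BᵀPA = [-50.0000 -12.0000]
K = S⁻¹·BᵀPA = [-0.9091 -0.2182]
A−BK = [-2.1818 1.4364; -4.7273 3.3455]
AᵀP(A−BK) = [6.5455 -2.9091; -2.9091 2.3818]
P' = Q + AᵀP(A−BK) = [10.7955 -0.9091; -0.9091 3.3818]
tr(P') = 14.1773


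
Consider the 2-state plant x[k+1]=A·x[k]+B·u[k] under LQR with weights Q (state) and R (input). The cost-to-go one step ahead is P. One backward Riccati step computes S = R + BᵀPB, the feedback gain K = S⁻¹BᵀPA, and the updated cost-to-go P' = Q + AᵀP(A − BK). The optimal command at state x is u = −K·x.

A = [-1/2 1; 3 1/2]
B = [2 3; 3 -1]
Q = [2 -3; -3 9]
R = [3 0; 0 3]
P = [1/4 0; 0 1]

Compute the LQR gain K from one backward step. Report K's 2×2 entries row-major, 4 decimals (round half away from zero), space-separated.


BᵀP = [0.5000 3.0000; 0.7500 -1.0000]
S = R + BᵀPB = [3 0; 0 3] + [10.0000 -1.5000; -1.5000 3.2500] = [13.0000 -1.5000; -1.5000 6.2500]
BᵀPA = [8.7500 2.0000; -3.3750 0.2500]
K = S⁻¹·BᵀPA = [0.6282 0.1630; -0.3892 0.0791]
A−BK = [-0.5886 0.4367; 0.7263 0.0902]
AᵀP(A−BK) = [2.2524 0.2160; 0.2160 0.1543]
P' = Q + AᵀP(A−BK) = [4.2524 -2.7840; -2.7840 9.1543]
tr(P') = 13.4066

0.6282 0.1630 -0.3892 0.0791


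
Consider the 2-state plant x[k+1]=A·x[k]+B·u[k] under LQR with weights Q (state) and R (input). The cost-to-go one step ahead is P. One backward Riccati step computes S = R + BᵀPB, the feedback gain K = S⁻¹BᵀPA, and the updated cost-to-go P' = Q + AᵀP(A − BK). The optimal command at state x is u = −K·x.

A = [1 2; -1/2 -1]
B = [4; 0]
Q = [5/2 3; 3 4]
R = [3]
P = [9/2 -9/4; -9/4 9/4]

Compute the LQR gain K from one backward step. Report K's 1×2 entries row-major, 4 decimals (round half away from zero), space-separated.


BᵀP = [18.0000 -9.0000]
S = R + BᵀPB = [3] + [72.0000] = [75.0000]
BᵀPA = [22.5000 45.0000]
K = S⁻¹·BᵀPA = [0.3000 0.6000]
A−BK = [-0.2000 -0.4000; -0.5000 -1.0000]
AᵀP(A−BK) = [0.5625 1.1250; 1.1250 2.2500]
P' = Q + AᵀP(A−BK) = [3.0625 4.1250; 4.1250 6.2500]
tr(P') = 9.3125

0.3000 0.6000


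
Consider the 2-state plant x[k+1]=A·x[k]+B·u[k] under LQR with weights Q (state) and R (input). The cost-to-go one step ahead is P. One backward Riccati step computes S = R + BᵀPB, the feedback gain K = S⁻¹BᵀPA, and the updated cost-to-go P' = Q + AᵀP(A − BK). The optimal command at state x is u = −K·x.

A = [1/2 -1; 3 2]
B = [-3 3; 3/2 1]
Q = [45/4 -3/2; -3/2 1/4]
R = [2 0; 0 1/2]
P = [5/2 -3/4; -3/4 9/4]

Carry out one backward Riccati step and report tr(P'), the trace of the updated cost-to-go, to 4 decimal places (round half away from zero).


BᵀP = [-8.6250 5.6250; 6.7500 0.0000]
S = R + BᵀPB = [2 0; 0 1/2] + [34.3125 -20.2500; -20.2500 20.2500] = [36.3125 -20.2500; -20.2500 20.7500]
BᵀPA = [12.5625 19.8750; 3.3750 -6.7500]
K = S⁻¹·BᵀPA = [0.9581 0.8029; 1.0976 0.4582]
A−BK = [0.0813 0.0339; 0.4653 0.3375]
AᵀP(A−BK) = [2.8850 2.1176; 2.1176 1.6361]
P' = Q + AᵀP(A−BK) = [14.1350 0.6176; 0.6176 1.8861]
tr(P') = 16.0212

16.0212


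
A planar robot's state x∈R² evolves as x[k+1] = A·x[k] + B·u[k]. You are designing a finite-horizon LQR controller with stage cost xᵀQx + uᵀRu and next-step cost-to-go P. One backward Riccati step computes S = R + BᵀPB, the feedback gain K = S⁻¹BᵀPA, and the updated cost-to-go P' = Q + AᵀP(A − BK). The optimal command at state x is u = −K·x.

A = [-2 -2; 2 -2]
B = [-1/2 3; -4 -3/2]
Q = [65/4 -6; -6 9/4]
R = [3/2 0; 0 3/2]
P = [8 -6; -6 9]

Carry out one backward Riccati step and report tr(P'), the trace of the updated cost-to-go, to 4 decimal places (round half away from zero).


BᵀP = [20.0000 -33.0000; 33.0000 -31.5000]
S = R + BᵀPB = [3/2 0; 0 3/2] + [122.0000 109.5000; 109.5000 146.2500] = [123.5000 109.5000; 109.5000 147.7500]
BᵀPA = [-106.0000 26.0000; -129.0000 -3.0000]
K = S⁻¹·BᵀPA = [-0.2455 0.6665; -0.6912 -0.5142]
A−BK = [-0.0493 -0.1241; -0.0187 -0.1055]
AᵀP(A−BK) = [0.8185 0.3093; 0.3093 1.1292]
P' = Q + AᵀP(A−BK) = [17.0685 -5.6907; -5.6907 3.3792]
tr(P') = 20.4476

20.4476


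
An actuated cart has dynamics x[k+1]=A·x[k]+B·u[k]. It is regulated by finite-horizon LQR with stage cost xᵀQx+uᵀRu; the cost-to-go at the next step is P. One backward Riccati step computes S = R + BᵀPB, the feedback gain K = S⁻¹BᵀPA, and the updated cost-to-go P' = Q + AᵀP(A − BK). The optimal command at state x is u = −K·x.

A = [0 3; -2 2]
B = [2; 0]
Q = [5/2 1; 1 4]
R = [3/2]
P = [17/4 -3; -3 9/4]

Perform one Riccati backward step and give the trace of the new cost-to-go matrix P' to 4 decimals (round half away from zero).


9.1149

BᵀP = [8.5000 -6.0000]
S = R + BᵀPB = [3/2] + [17.0000] = [18.5000]
BᵀPA = [12.0000 13.5000]
K = S⁻¹·BᵀPA = [0.6486 0.7297]
A−BK = [-1.2973 1.5405; -2.0000 2.0000]
AᵀP(A−BK) = [1.2162 0.2432; 0.2432 1.3986]
P' = Q + AᵀP(A−BK) = [3.7162 1.2432; 1.2432 5.3986]
tr(P') = 9.1149


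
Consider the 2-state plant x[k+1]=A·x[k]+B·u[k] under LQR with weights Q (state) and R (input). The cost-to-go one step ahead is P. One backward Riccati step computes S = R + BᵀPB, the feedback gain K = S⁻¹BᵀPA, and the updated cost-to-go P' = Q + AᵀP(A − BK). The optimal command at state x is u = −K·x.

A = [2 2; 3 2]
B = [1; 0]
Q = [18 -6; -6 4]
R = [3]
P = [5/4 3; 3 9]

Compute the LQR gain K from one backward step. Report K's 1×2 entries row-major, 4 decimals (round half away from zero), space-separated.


BᵀP = [1.2500 3.0000]
S = R + BᵀPB = [3] + [1.2500] = [4.2500]
BᵀPA = [11.5000 8.5000]
K = S⁻¹·BᵀPA = [2.7059 2.0000]
A−BK = [-0.7059 0.0000; 3.0000 2.0000]
AᵀP(A−BK) = [90.8824 66.0000; 66.0000 48.0000]
P' = Q + AᵀP(A−BK) = [108.8824 60.0000; 60.0000 52.0000]
tr(P') = 160.8824

2.7059 2.0000


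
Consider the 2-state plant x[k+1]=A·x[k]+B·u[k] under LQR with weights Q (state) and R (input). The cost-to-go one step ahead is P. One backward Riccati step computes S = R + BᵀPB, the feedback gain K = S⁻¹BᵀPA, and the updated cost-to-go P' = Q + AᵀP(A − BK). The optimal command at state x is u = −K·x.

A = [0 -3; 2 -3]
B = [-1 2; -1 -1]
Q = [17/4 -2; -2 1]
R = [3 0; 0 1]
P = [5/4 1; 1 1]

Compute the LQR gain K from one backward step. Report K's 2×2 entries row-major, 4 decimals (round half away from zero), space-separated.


BᵀP = [-2.2500 -2.0000; 1.5000 1.0000]
S = R + BᵀPB = [3 0; 0 1] + [4.2500 -2.5000; -2.5000 2.0000] = [7.2500 -2.5000; -2.5000 3.0000]
BᵀPA = [-4.0000 12.7500; 2.0000 -7.5000]
K = S⁻¹·BᵀPA = [-0.4516 1.2581; 0.2903 -1.4516]
A−BK = [-1.0323 1.1613; 1.8387 -3.1935]
AᵀP(A−BK) = [1.6129 -4.0645; -4.0645 11.3226]
P' = Q + AᵀP(A−BK) = [5.8629 -6.0645; -6.0645 12.3226]
tr(P') = 18.1855

-0.4516 1.2581 0.2903 -1.4516


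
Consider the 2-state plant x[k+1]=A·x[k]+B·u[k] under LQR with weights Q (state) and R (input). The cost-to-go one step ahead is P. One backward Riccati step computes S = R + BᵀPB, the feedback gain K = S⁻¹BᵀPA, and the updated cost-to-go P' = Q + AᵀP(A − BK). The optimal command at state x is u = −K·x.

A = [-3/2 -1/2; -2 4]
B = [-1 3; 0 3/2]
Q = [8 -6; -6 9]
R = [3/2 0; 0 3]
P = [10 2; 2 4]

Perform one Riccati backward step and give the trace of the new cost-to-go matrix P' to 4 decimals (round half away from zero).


BᵀP = [-10.0000 -2.0000; 33.0000 12.0000]
S = R + BᵀPB = [3/2 0; 0 3] + [10.0000 -33.0000; -33.0000 117.0000] = [11.5000 -33.0000; -33.0000 120.0000]
BᵀPA = [19.0000 -3.0000; -73.5000 31.5000]
K = S⁻¹·BᵀPA = [-0.5000 2.3351; -0.7500 0.9046]
A−BK = [0.2500 -0.8789; -0.8750 2.6430]
AᵀP(A−BK) = [4.8750 -12.3750; -12.3750 37.0090]
P' = Q + AᵀP(A−BK) = [12.8750 -18.3750; -18.3750 46.0090]
tr(P') = 58.8840

58.8840


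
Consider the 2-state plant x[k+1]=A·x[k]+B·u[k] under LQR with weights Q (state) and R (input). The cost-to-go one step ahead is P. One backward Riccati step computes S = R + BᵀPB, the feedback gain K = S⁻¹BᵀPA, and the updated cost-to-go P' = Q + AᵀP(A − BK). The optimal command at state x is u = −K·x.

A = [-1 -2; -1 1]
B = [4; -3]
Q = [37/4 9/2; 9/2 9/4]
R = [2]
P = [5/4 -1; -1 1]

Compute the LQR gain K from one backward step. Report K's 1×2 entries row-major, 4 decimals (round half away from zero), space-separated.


-0.0182 -0.4182

BᵀP = [8.0000 -7.0000]
S = R + BᵀPB = [2] + [53.0000] = [55.0000]
BᵀPA = [-1.0000 -23.0000]
K = S⁻¹·BᵀPA = [-0.0182 -0.4182]
A−BK = [-0.9273 -0.3273; -1.0545 -0.2545]
AᵀP(A−BK) = [0.2318 0.0818; 0.0818 0.3818]
P' = Q + AᵀP(A−BK) = [9.4818 4.5818; 4.5818 2.6318]
tr(P') = 12.1136


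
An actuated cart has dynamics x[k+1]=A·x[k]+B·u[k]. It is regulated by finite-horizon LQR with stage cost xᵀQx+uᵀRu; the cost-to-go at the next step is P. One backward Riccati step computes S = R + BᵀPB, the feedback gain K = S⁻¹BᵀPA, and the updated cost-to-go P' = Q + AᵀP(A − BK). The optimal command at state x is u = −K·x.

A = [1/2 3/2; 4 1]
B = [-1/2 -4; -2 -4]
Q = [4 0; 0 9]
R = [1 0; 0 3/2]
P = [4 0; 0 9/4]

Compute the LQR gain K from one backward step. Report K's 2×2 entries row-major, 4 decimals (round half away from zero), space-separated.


BᵀP = [-2.0000 -4.5000; -16.0000 -9.0000]
S = R + BᵀPB = [1 0; 0 3/2] + [10.0000 26.0000; 26.0000 100.0000] = [11.0000 26.0000; 26.0000 101.5000]
BᵀPA = [-19.0000 -7.5000; -44.0000 -33.0000]
K = S⁻¹·BᵀPA = [-1.7809 0.2196; 0.0227 -0.3814]
A−BK = [-0.2997 0.0843; 0.5289 -0.0863]
AᵀP(A−BK) = [4.1612 -0.6078; -0.6078 0.3116]
P' = Q + AᵀP(A−BK) = [8.1612 -0.6078; -0.6078 9.3116]
tr(P') = 17.4728

-1.7809 0.2196 0.0227 -0.3814


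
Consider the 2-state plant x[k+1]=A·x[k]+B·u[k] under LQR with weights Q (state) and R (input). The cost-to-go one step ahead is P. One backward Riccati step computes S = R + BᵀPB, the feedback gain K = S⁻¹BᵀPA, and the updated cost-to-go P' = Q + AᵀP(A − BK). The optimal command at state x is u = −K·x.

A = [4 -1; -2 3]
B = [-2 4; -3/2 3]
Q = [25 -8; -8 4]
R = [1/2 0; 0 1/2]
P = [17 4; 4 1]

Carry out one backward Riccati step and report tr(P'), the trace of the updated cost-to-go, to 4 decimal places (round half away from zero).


BᵀP = [-40.0000 -9.5000; 80.0000 19.0000]
S = R + BᵀPB = [1/2 0; 0 1/2] + [94.2500 -188.5000; -188.5000 377.0000] = [94.7500 -188.5000; -188.5000 377.5000]
BᵀPA = [-141.0000 11.5000; 282.0000 -23.0000]
K = S⁻¹·BᵀPA = [-0.2989 0.0244; 0.5978 -0.0488]
A−BK = [1.0111 -0.7562; -4.2417 3.1828]
AᵀP(A−BK) = [1.2846 -0.8140; -0.8140 0.5983]
P' = Q + AᵀP(A−BK) = [26.2846 -8.8140; -8.8140 4.5983]
tr(P') = 30.8829

30.8829


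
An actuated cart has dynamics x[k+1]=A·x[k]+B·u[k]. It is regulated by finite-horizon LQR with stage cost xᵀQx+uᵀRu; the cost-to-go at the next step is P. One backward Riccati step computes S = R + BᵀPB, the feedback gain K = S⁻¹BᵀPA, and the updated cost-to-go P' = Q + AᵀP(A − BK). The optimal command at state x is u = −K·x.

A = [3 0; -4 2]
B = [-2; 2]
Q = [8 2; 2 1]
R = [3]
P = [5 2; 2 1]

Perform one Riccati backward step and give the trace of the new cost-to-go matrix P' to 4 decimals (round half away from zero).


BᵀP = [-6.0000 -2.0000]
S = R + BᵀPB = [3] + [8.0000] = [11.0000]
BᵀPA = [-10.0000 -4.0000]
K = S⁻¹·BᵀPA = [-0.9091 -0.3636]
A−BK = [1.1818 -0.7273; -2.1818 2.7273]
AᵀP(A−BK) = [3.9091 0.3636; 0.3636 2.5455]
P' = Q + AᵀP(A−BK) = [11.9091 2.3636; 2.3636 3.5455]
tr(P') = 15.4545

15.4545


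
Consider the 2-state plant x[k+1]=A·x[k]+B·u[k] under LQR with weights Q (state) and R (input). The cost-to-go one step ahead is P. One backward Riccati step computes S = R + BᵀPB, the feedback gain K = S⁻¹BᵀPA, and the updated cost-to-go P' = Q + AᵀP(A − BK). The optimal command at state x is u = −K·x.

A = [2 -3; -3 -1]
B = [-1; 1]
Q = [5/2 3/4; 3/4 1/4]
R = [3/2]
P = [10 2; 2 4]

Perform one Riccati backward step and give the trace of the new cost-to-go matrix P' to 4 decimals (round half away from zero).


BᵀP = [-8.0000 2.0000]
S = R + BᵀPB = [3/2] + [10.0000] = [11.5000]
BᵀPA = [-22.0000 22.0000]
K = S⁻¹·BᵀPA = [-1.9130 1.9130]
A−BK = [0.0870 -1.0870; -1.0870 -2.9130]
AᵀP(A−BK) = [9.9130 8.0870; 8.0870 63.9130]
P' = Q + AᵀP(A−BK) = [12.4130 8.8370; 8.8370 64.1630]
tr(P') = 76.5761

76.5761


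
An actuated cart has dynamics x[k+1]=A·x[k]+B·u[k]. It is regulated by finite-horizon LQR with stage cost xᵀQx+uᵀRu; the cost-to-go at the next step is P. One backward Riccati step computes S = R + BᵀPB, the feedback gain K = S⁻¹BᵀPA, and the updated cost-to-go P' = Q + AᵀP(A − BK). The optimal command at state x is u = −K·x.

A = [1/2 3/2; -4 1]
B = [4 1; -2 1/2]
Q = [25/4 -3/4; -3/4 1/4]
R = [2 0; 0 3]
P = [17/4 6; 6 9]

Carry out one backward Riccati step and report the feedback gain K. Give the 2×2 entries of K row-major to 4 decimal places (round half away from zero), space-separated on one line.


-0.2885 0.4203 -2.3269 1.1621

BᵀP = [5.0000 6.0000; 7.2500 10.5000]
S = R + BᵀPB = [2 0; 0 3] + [8.0000 8.0000; 8.0000 12.5000] = [10.0000 8.0000; 8.0000 15.5000]
BᵀPA = [-21.5000 13.5000; -38.3750 21.3750]
K = S⁻¹·BᵀPA = [-0.2885 0.4203; -2.3269 1.1621]
A−BK = [3.9808 -1.3434; -3.4135 1.2596]
AᵀP(A−BK) = [25.5649 -12.1803; -12.1803 6.0484]
P' = Q + AᵀP(A−BK) = [31.8149 -12.9303; -12.9303 6.2984]
tr(P') = 38.1133


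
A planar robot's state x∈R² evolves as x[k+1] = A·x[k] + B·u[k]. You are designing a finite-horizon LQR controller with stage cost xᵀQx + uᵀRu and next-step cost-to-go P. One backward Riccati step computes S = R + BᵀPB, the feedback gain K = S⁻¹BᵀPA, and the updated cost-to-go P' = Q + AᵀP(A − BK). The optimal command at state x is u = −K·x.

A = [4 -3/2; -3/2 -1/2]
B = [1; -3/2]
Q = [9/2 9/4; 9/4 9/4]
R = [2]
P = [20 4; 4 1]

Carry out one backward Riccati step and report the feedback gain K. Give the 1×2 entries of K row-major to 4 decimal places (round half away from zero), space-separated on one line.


4.2653 -1.8163

BᵀP = [14.0000 2.5000]
S = R + BᵀPB = [2] + [10.2500] = [12.2500]
BᵀPA = [52.2500 -22.2500]
K = S⁻¹·BᵀPA = [4.2653 -1.8163]
A−BK = [-0.2653 0.3163; 4.8980 -3.2245]
AᵀP(A−BK) = [51.3878 -23.3469; -23.3469 10.8367]
P' = Q + AᵀP(A−BK) = [55.8878 -21.0969; -21.0969 13.0867]
tr(P') = 68.9745


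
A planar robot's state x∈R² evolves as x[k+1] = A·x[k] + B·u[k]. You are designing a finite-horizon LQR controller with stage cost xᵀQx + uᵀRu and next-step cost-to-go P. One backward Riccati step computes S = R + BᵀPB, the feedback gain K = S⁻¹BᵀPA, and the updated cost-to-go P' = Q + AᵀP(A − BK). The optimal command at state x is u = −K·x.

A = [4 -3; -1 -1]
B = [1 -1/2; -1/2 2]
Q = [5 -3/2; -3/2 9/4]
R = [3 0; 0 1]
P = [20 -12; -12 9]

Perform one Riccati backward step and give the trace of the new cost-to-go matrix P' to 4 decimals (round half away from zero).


BᵀP = [26.0000 -16.5000; -34.0000 24.0000]
S = R + BᵀPB = [3 0; 0 1] + [34.2500 -46.0000; -46.0000 65.0000] = [37.2500 -46.0000; -46.0000 66.0000]
BᵀPA = [120.5000 -61.5000; -160.0000 78.0000]
K = S⁻¹·BᵀPA = [1.7314 -1.3752; -1.2175 0.2234]
A−BK = [1.6599 -1.5131; 2.3007 -2.1343]
AᵀP(A−BK) = [21.5650 -17.5533; -17.5533 15.0044]
P' = Q + AᵀP(A−BK) = [26.5650 -19.0533; -19.0533 17.2544]
tr(P') = 43.8193

43.8193


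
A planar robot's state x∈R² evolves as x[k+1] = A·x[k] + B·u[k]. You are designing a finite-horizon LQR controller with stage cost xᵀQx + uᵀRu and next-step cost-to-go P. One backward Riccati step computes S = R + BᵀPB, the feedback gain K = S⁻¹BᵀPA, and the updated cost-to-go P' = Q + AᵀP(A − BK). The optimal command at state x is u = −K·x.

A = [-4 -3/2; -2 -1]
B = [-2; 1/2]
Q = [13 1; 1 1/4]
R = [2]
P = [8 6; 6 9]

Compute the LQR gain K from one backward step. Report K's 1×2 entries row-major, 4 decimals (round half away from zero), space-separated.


2.7629 1.1134

BᵀP = [-13.0000 -7.5000]
S = R + BᵀPB = [2] + [22.2500] = [24.2500]
BᵀPA = [67.0000 27.0000]
K = S⁻¹·BᵀPA = [2.7629 1.1134]
A−BK = [1.5258 0.7268; -3.3814 -1.5567]
AᵀP(A−BK) = [74.8866 33.4021; 33.4021 14.9381]
P' = Q + AᵀP(A−BK) = [87.8866 34.4021; 34.4021 15.1881]
tr(P') = 103.0747


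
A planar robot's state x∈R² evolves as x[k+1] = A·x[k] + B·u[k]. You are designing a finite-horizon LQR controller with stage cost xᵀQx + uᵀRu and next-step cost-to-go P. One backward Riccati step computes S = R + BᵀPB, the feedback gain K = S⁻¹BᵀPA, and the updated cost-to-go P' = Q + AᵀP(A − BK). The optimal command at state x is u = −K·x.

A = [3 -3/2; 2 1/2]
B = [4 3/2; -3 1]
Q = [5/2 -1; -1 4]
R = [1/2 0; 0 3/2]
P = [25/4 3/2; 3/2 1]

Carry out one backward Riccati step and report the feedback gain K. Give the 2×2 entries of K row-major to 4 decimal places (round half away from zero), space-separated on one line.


BᵀP = [20.5000 3.0000; 10.8750 3.2500]
S = R + BᵀPB = [1/2 0; 0 3/2] + [73.0000 33.7500; 33.7500 19.5625] = [73.5000 33.7500; 33.7500 21.0625]
BᵀPA = [67.5000 -29.2500; 39.1250 -14.6875]
K = S⁻¹·BᵀPA = [0.2475 -0.2943; 1.4609 -0.2258]
A−BK = [-0.1815 0.0158; 1.2817 -0.1571]
AᵀP(A−BK) = [4.3828 -0.6773; -0.6773 0.1386]
P' = Q + AᵀP(A−BK) = [6.8828 -1.6773; -1.6773 4.1386]
tr(P') = 11.0213

0.2475 -0.2943 1.4609 -0.2258
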